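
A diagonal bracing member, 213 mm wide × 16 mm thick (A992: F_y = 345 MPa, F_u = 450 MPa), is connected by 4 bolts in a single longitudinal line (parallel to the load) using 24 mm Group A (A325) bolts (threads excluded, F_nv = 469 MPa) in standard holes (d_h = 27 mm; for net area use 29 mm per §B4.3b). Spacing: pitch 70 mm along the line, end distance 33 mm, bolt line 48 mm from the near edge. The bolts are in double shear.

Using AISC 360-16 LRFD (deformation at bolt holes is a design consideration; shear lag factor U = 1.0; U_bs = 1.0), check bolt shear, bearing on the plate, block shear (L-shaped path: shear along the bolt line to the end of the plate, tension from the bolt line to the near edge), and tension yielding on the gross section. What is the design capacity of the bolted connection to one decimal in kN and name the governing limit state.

639.4 kN (block shear governs)

Bolt shear: A_b = π(24)²/4 = 452.39 mm². φR_n = 0.75 × 469 × 452.39 × 4 × 2 = 1273.0 kN.
Bearing (16 mm plate, F_u = 450 MPa): end bolts L_c = 33 − 27/2 = 19.5, R_n = min(1.2×19.5×16×450, 2.4×24×16×450) = 168.48 kN/bolt; interior L_c = 70 − 27 = 43, R_n = 371.52 kN/bolt. φR_n = 0.75 × (1×168.48 + 3×371.52) = 962.3 kN.
Block shear: shear path 1×[33+3×70] = 1×243 mm, A_gv = 3888, A_nv = 1×(243 − 3.5×29)×16 = 2264 mm²; tension to near edge: (48 − 0.5×29)×16 = 536 mm². R_n = min(0.6×450×2264, 0.6×345×3888) + 1.0×450×536 = min(611.28, 804.82) + 241.2 = 852.48 kN. φR_n = 0.75 × 852.48 = 639.4 kN.
Tension yield (gross): A_g = 213×16 = 3408 mm². φR_n = 0.90 × 345 × 3408 = 1058.2 kN.
Governing: min(1273.0, 962.3, 639.4, 1058.2) = 639.4 kN → block shear.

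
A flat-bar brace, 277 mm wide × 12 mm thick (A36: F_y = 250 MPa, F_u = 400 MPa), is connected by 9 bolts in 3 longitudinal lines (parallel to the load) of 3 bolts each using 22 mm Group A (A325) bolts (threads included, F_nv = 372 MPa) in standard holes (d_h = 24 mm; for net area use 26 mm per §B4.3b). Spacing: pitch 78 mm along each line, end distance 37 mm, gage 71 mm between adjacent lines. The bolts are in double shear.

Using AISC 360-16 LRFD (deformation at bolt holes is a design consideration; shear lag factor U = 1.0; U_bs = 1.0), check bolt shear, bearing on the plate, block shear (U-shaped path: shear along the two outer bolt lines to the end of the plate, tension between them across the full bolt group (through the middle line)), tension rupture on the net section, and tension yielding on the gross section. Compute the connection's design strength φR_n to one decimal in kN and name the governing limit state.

716.4 kN (net-section rupture governs)

Bolt shear: A_b = π(22)²/4 = 380.13 mm². φR_n = 0.75 × 372 × 380.13 × 9 × 2 = 1909.0 kN.
Bearing (12 mm plate, F_u = 400 MPa): end bolts L_c = 37 − 24/2 = 25, R_n = min(1.2×25×12×400, 2.4×22×12×400) = 144 kN/bolt; interior L_c = 78 − 24 = 54, R_n = 253.44 kN/bolt. φR_n = 0.75 × (3×144 + 6×253.44) = 1464.5 kN.
Block shear: shear path 2×[37+2×78] = 2×193 mm, A_gv = 4632, A_nv = 2×(193 − 2.5×26)×12 = 3072 mm²; tension across gage: (142 − 2×26)×12 = 1080 mm². R_n = min(0.6×400×3072, 0.6×250×4632) + 1.0×400×1080 = min(737.28, 694.8) + 432 = 1126.8 kN. φR_n = 0.75 × 1126.8 = 845.1 kN.
Tension rupture (net): A_n = (277 − 3×26)×12 = 2388 mm² (U = 1.0, A_e = A_n). φR_n = 0.75 × 400 × 2388 = 716.4 kN.
Tension yield (gross): A_g = 277×12 = 3324 mm². φR_n = 0.90 × 250 × 3324 = 747.9 kN.
Governing: min(1909.0, 1464.5, 845.1, 716.4, 747.9) = 716.4 kN → net-section rupture.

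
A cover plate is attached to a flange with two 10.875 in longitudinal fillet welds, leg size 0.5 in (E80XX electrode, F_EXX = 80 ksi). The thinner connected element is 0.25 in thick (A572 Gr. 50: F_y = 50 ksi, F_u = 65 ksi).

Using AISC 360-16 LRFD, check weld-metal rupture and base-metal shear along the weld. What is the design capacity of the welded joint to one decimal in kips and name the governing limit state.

Weld metal: throat = 0.707×0.5 = 0.3535 in, L = 2×10.875 = 21.75 in. φR_n = 0.75 × 0.6 × 80 × 0.3535 × 21.75 = 276.8 kips.
Base metal shear (0.25 in plate): yield φR_n = 1.0×0.6×50×0.25×21.75 = 163.1 kips; rupture φR_n = 0.75×0.6×65×0.25×21.75 = 159.0 kips; take 159.0 kips (rupture).
Governing: min(276.8, 159.0) = 159.0 kips → base-metal shear.

159.0 kips (base-metal shear governs)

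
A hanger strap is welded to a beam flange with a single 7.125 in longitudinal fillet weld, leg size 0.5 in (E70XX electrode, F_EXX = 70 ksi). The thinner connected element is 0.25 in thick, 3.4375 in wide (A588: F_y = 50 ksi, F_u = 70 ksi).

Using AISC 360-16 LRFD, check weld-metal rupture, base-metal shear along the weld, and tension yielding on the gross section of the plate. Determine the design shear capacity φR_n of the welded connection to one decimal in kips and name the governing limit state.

38.7 kips (gross-section yield governs)

Weld metal: throat = 0.707×0.5 = 0.3535 in, L = 7.125 in. φR_n = 0.75 × 0.6 × 70 × 0.3535 × 7.125 = 79.3 kips.
Base metal shear (0.25 in plate): yield φR_n = 1.0×0.6×50×0.25×7.125 = 53.4 kips; rupture φR_n = 0.75×0.6×70×0.25×7.125 = 56.1 kips; take 53.4 kips (yield).
Tension yield (gross): A_g = 3.4375×0.25 = 0.85938 in². φR_n = 0.90 × 50 × 0.85938 = 38.7 kips.
Governing: min(79.3, 53.4, 38.7) = 38.7 kips → gross-section yield.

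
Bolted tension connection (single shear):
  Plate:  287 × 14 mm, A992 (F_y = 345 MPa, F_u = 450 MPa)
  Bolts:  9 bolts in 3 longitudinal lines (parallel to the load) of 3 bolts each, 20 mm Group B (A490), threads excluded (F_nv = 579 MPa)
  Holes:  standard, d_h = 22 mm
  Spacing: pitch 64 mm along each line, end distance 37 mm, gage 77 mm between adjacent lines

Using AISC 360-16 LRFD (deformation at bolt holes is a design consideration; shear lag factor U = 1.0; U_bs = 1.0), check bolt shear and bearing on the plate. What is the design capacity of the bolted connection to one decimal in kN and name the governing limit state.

1227.8 kN (bolt shear governs)

Bolt shear: A_b = π(20)²/4 = 314.16 mm². φR_n = 0.75 × 579 × 314.16 × 9 × 1 = 1227.8 kN.
Bearing (14 mm plate, F_u = 450 MPa): end bolts L_c = 37 − 22/2 = 26, R_n = min(1.2×26×14×450, 2.4×20×14×450) = 196.56 kN/bolt; interior L_c = 64 − 22 = 42, R_n = 302.4 kN/bolt. φR_n = 0.75 × (3×196.56 + 6×302.4) = 1803.1 kN.
Governing: min(1227.8, 1803.1) = 1227.8 kN → bolt shear.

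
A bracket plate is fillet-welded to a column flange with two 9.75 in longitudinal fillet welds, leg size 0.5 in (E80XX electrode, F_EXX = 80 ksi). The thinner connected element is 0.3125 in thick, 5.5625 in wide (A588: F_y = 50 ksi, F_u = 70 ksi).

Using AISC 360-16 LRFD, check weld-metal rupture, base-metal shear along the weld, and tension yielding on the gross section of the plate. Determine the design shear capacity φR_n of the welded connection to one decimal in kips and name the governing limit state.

78.2 kips (gross-section yield governs)

Weld metal: throat = 0.707×0.5 = 0.3535 in, L = 2×9.75 = 19.5 in. φR_n = 0.75 × 0.6 × 80 × 0.3535 × 19.5 = 248.2 kips.
Base metal shear (0.3125 in plate): yield φR_n = 1.0×0.6×50×0.3125×19.5 = 182.8 kips; rupture φR_n = 0.75×0.6×70×0.3125×19.5 = 192.0 kips; take 182.8 kips (yield).
Tension yield (gross): A_g = 5.5625×0.3125 = 1.7383 in². φR_n = 0.90 × 50 × 1.7383 = 78.2 kips.
Governing: min(248.2, 182.8, 78.2) = 78.2 kips → gross-section yield.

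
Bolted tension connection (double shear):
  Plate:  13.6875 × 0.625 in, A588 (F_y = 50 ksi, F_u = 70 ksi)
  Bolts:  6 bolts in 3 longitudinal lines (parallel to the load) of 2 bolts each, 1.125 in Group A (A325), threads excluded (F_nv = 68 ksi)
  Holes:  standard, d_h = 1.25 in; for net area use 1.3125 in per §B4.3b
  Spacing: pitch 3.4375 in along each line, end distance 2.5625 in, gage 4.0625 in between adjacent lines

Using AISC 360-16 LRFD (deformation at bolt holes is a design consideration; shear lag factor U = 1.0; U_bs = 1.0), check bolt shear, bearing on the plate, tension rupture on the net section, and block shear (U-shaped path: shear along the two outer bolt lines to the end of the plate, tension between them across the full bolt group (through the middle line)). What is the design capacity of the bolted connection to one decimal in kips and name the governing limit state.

Bolt shear: A_b = π(1.125)²/4 = 0.99402 in². φR_n = 0.75 × 68 × 0.99402 × 6 × 2 = 608.3 kips.
Bearing (0.625 in plate, F_u = 70 ksi): end bolts L_c = 2.5625 − 1.25/2 = 1.9375, R_n = min(1.2×1.9375×0.625×70, 2.4×1.125×0.625×70) = 101.72 kips/bolt; interior L_c = 3.4375 − 1.25 = 2.1875, R_n = 114.84 kips/bolt. φR_n = 0.75 × (3×101.72 + 3×114.84) = 487.3 kips.
Tension rupture (net): A_n = (13.6875 − 3×1.3125)×0.625 = 6.0938 in² (U = 1.0, A_e = A_n). φR_n = 0.75 × 70 × 6.0938 = 319.9 kips.
Block shear: shear path 2×[2.5625+1×3.4375] = 2×6 in, A_gv = 7.5, A_nv = 2×(6 − 1.5×1.3125)×0.625 = 5.0391 in²; tension across gage: (8.125 − 2×1.3125)×0.625 = 3.4375 in². R_n = min(0.6×70×5.0391, 0.6×50×7.5) + 1.0×70×3.4375 = min(211.64, 225) + 240.63 = 452.27 kips. φR_n = 0.75 × 452.27 = 339.2 kips.
Governing: min(608.3, 487.3, 319.9, 339.2) = 319.9 kips → net-section rupture.

319.9 kips (net-section rupture governs)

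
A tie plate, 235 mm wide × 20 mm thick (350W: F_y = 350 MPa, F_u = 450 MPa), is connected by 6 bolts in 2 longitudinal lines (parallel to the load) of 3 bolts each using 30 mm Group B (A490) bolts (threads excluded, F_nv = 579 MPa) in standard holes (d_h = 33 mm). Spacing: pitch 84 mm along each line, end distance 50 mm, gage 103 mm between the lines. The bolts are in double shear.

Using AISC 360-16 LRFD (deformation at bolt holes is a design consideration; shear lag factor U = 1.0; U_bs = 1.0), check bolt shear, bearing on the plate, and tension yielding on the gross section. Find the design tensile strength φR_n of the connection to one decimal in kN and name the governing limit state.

1480.5 kN (gross-section yield governs)

Bolt shear: A_b = π(30)²/4 = 706.86 mm². φR_n = 0.75 × 579 × 706.86 × 6 × 2 = 3683.4 kN.
Bearing (20 mm plate, F_u = 450 MPa): end bolts L_c = 50 − 33/2 = 33.5, R_n = min(1.2×33.5×20×450, 2.4×30×20×450) = 361.8 kN/bolt; interior L_c = 84 − 33 = 51, R_n = 550.8 kN/bolt. φR_n = 0.75 × (2×361.8 + 4×550.8) = 2195.1 kN.
Tension yield (gross): A_g = 235×20 = 4700 mm². φR_n = 0.90 × 350 × 4700 = 1480.5 kN.
Governing: min(3683.4, 2195.1, 1480.5) = 1480.5 kN → gross-section yield.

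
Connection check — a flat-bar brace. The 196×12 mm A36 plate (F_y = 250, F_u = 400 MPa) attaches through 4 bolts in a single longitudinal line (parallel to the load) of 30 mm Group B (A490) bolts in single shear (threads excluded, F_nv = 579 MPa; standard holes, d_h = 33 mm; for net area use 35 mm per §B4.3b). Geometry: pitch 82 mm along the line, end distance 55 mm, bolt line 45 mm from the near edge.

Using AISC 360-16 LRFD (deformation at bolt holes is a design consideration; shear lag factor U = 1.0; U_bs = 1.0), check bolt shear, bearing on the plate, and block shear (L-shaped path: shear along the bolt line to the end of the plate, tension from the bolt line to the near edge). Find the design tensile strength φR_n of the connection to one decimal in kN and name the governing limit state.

484.6 kN (block shear governs)

Bolt shear: A_b = π(30)²/4 = 706.86 mm². φR_n = 0.75 × 579 × 706.86 × 4 × 1 = 1227.8 kN.
Bearing (12 mm plate, F_u = 400 MPa): end bolts L_c = 55 − 33/2 = 38.5, R_n = min(1.2×38.5×12×400, 2.4×30×12×400) = 221.76 kN/bolt; interior L_c = 82 − 33 = 49, R_n = 282.24 kN/bolt. φR_n = 0.75 × (1×221.76 + 3×282.24) = 801.4 kN.
Block shear: shear path 1×[55+3×82] = 1×301 mm, A_gv = 3612, A_nv = 1×(301 − 3.5×35)×12 = 2142 mm²; tension to near edge: (45 − 0.5×35)×12 = 330 mm². R_n = min(0.6×400×2142, 0.6×250×3612) + 1.0×400×330 = min(514.08, 541.8) + 132 = 646.08 kN. φR_n = 0.75 × 646.08 = 484.6 kN.
Governing: min(1227.8, 801.4, 484.6) = 484.6 kN → block shear.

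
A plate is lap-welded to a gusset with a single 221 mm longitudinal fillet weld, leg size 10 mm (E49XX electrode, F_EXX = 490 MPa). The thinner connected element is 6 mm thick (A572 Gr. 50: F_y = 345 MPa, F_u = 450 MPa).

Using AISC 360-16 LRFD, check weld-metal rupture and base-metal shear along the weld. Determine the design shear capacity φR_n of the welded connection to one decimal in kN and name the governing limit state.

Weld metal: throat = 0.707×10 = 7.07 mm, L = 221 mm. φR_n = 0.75 × 0.6 × 490 × 7.07 × 221 = 344.5 kN.
Base metal shear (6 mm plate): yield φR_n = 1.0×0.6×345×6×221 = 274.5 kN; rupture φR_n = 0.75×0.6×450×6×221 = 268.5 kN; take 268.5 kN (rupture).
Governing: min(344.5, 268.5) = 268.5 kN → base-metal shear.

268.5 kN (base-metal shear governs)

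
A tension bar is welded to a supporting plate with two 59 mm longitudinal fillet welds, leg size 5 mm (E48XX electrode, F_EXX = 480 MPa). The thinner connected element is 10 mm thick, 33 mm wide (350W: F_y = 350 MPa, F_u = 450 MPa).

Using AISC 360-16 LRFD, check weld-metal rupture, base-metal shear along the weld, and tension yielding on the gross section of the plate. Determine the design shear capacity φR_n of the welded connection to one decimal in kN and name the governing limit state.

90.1 kN (weld metal governs)

Weld metal: throat = 0.707×5 = 3.535 mm, L = 2×59 = 118 mm. φR_n = 0.75 × 0.6 × 480 × 3.535 × 118 = 90.1 kN.
Base metal shear (10 mm plate): yield φR_n = 1.0×0.6×350×10×118 = 247.8 kN; rupture φR_n = 0.75×0.6×450×10×118 = 239.0 kN; take 239.0 kN (rupture).
Tension yield (gross): A_g = 33×10 = 330 mm². φR_n = 0.90 × 350 × 330 = 104.0 kN.
Governing: min(90.1, 239.0, 104.0) = 90.1 kN → weld metal.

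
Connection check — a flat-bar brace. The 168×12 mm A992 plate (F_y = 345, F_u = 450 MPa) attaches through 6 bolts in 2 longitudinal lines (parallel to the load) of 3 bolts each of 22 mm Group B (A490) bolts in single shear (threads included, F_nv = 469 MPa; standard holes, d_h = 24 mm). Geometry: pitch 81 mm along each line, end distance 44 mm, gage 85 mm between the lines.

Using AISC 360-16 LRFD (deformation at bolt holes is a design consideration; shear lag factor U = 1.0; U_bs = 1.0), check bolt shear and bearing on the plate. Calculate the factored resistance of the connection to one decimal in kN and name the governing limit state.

Bolt shear: A_b = π(22)²/4 = 380.13 mm². φR_n = 0.75 × 469 × 380.13 × 6 × 1 = 802.3 kN.
Bearing (12 mm plate, F_u = 450 MPa): end bolts L_c = 44 − 24/2 = 32, R_n = min(1.2×32×12×450, 2.4×22×12×450) = 207.36 kN/bolt; interior L_c = 81 − 24 = 57, R_n = 285.12 kN/bolt. φR_n = 0.75 × (2×207.36 + 4×285.12) = 1166.4 kN.
Governing: min(802.3, 1166.4) = 802.3 kN → bolt shear.

802.3 kN (bolt shear governs)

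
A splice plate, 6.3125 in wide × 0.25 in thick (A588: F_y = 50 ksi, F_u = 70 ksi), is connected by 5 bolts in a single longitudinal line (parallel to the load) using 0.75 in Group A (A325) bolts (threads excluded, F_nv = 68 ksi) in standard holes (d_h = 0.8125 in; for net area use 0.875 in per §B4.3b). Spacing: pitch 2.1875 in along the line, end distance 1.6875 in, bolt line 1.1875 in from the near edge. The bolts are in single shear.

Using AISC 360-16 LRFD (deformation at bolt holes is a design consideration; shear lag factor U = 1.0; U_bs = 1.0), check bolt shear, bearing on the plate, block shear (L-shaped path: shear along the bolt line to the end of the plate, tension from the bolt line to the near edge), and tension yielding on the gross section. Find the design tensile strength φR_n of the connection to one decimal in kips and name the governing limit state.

Bolt shear: A_b = π(0.75)²/4 = 0.44179 in². φR_n = 0.75 × 68 × 0.44179 × 5 × 1 = 112.7 kips.
Bearing (0.25 in plate, F_u = 70 ksi): end bolts L_c = 1.6875 − 0.8125/2 = 1.28125, R_n = min(1.2×1.28125×0.25×70, 2.4×0.75×0.25×70) = 26.906 kips/bolt; interior L_c = 2.1875 − 0.8125 = 1.375, R_n = 28.875 kips/bolt. φR_n = 0.75 × (1×26.906 + 4×28.875) = 106.8 kips.
Block shear: shear path 1×[1.6875+4×2.1875] = 1×10.4375 in, A_gv = 2.6094, A_nv = 1×(10.4375 − 4.5×0.875)×0.25 = 1.625 in²; tension to near edge: (1.1875 − 0.5×0.875)×0.25 = 0.1875 in². R_n = min(0.6×70×1.625, 0.6×50×2.6094) + 1.0×70×0.1875 = min(68.25, 78.282) + 13.125 = 81.375 kips. φR_n = 0.75 × 81.375 = 61.0 kips.
Tension yield (gross): A_g = 6.3125×0.25 = 1.5781 in². φR_n = 0.90 × 50 × 1.5781 = 71.0 kips.
Governing: min(112.7, 106.8, 61.0, 71.0) = 61.0 kips → block shear.

61.0 kips (block shear governs)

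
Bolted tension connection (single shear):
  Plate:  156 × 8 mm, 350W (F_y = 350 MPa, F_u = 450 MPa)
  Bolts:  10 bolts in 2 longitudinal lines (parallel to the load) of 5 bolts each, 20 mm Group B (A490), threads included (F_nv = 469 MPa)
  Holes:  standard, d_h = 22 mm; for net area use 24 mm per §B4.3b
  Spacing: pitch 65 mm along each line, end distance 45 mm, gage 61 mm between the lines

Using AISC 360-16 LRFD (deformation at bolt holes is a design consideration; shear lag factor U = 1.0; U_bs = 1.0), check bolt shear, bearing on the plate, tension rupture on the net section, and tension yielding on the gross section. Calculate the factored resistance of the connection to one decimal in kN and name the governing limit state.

291.6 kN (net-section rupture governs)

Bolt shear: A_b = π(20)²/4 = 314.16 mm². φR_n = 0.75 × 469 × 314.16 × 10 × 1 = 1105.1 kN.
Bearing (8 mm plate, F_u = 450 MPa): end bolts L_c = 45 − 22/2 = 34, R_n = min(1.2×34×8×450, 2.4×20×8×450) = 146.88 kN/bolt; interior L_c = 65 − 22 = 43, R_n = 172.8 kN/bolt. φR_n = 0.75 × (2×146.88 + 8×172.8) = 1257.1 kN.
Tension rupture (net): A_n = (156 − 2×24)×8 = 864 mm² (U = 1.0, A_e = A_n). φR_n = 0.75 × 450 × 864 = 291.6 kN.
Tension yield (gross): A_g = 156×8 = 1248 mm². φR_n = 0.90 × 350 × 1248 = 393.1 kN.
Governing: min(1105.1, 1257.1, 291.6, 393.1) = 291.6 kN → net-section rupture.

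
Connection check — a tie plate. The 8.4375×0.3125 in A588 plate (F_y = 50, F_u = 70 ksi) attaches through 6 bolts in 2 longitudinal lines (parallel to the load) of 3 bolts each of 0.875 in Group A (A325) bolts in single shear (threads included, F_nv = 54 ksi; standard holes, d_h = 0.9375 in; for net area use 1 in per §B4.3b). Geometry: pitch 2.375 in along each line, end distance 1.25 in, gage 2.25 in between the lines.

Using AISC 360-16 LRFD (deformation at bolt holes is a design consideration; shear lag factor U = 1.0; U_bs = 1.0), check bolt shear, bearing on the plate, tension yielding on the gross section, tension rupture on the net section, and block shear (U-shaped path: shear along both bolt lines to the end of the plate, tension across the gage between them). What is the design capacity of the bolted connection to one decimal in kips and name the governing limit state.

Bolt shear: A_b = π(0.875)²/4 = 0.60132 in². φR_n = 0.75 × 54 × 0.60132 × 6 × 1 = 146.1 kips.
Bearing (0.3125 in plate, F_u = 70 ksi): end bolts L_c = 1.25 − 0.9375/2 = 0.78125, R_n = min(1.2×0.78125×0.3125×70, 2.4×0.875×0.3125×70) = 20.508 kips/bolt; interior L_c = 2.375 − 0.9375 = 1.4375, R_n = 37.734 kips/bolt. φR_n = 0.75 × (2×20.508 + 4×37.734) = 144.0 kips.
Tension yield (gross): A_g = 8.4375×0.3125 = 2.6367 in². φR_n = 0.90 × 50 × 2.6367 = 118.7 kips.
Tension rupture (net): A_n = (8.4375 − 2×1)×0.3125 = 2.0117 in² (U = 1.0, A_e = A_n). φR_n = 0.75 × 70 × 2.0117 = 105.6 kips.
Block shear: shear path 2×[1.25+2×2.375] = 2×6 in, A_gv = 3.75, A_nv = 2×(6 − 2.5×1)×0.3125 = 2.1875 in²; tension across gage: (2.25 − 1×1)×0.3125 = 0.39063 in². R_n = min(0.6×70×2.1875, 0.6×50×3.75) + 1.0×70×0.39063 = min(91.875, 112.5) + 27.344 = 119.22 kips. φR_n = 0.75 × 119.22 = 89.4 kips.
Governing: min(146.1, 144.0, 118.7, 105.6, 89.4) = 89.4 kips → block shear.

89.4 kips (block shear governs)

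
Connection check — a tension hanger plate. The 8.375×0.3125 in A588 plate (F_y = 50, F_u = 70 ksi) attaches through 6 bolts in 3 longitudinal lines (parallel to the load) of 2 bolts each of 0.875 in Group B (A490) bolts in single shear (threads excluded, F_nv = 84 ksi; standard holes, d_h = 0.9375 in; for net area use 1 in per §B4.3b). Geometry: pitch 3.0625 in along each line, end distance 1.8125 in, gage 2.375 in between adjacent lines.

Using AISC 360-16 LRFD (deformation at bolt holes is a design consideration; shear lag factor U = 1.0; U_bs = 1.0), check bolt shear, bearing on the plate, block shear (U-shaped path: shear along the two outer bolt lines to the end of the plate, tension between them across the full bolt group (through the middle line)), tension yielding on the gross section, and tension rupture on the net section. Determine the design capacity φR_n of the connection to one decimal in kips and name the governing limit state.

Bolt shear: A_b = π(0.875)²/4 = 0.60132 in². φR_n = 0.75 × 84 × 0.60132 × 6 × 1 = 227.3 kips.
Bearing (0.3125 in plate, F_u = 70 ksi): end bolts L_c = 1.8125 − 0.9375/2 = 1.34375, R_n = min(1.2×1.34375×0.3125×70, 2.4×0.875×0.3125×70) = 35.273 kips/bolt; interior L_c = 3.0625 − 0.9375 = 2.125, R_n = 45.938 kips/bolt. φR_n = 0.75 × (3×35.273 + 3×45.938) = 182.7 kips.
Block shear: shear path 2×[1.8125+1×3.0625] = 2×4.875 in, A_gv = 3.0469, A_nv = 2×(4.875 − 1.5×1)×0.3125 = 2.1094 in²; tension across gage: (4.75 − 2×1)×0.3125 = 0.85938 in². R_n = min(0.6×70×2.1094, 0.6×50×3.0469) + 1.0×70×0.85938 = min(88.595, 91.407) + 60.157 = 148.75 kips. φR_n = 0.75 × 148.75 = 111.6 kips.
Tension yield (gross): A_g = 8.375×0.3125 = 2.6172 in². φR_n = 0.90 × 50 × 2.6172 = 117.8 kips.
Tension rupture (net): A_n = (8.375 − 3×1)×0.3125 = 1.6797 in² (U = 1.0, A_e = A_n). φR_n = 0.75 × 70 × 1.6797 = 88.2 kips.
Governing: min(227.3, 182.7, 111.6, 117.8, 88.2) = 88.2 kips → net-section rupture.

88.2 kips (net-section rupture governs)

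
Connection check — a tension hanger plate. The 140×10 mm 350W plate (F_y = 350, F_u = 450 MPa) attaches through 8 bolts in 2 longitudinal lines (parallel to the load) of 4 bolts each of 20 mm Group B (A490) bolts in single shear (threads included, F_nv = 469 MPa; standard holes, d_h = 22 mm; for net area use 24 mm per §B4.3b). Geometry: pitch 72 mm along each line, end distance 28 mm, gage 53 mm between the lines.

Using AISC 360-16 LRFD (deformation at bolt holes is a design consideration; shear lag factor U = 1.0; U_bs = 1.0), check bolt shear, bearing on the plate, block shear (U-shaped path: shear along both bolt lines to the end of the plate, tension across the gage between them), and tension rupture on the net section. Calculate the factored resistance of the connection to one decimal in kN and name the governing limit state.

Bolt shear: A_b = π(20)²/4 = 314.16 mm². φR_n = 0.75 × 469 × 314.16 × 8 × 1 = 884.0 kN.
Bearing (10 mm plate, F_u = 450 MPa): end bolts L_c = 28 − 22/2 = 17, R_n = min(1.2×17×10×450, 2.4×20×10×450) = 91.8 kN/bolt; interior L_c = 72 − 22 = 50, R_n = 216 kN/bolt. φR_n = 0.75 × (2×91.8 + 6×216) = 1109.7 kN.
Block shear: shear path 2×[28+3×72] = 2×244 mm, A_gv = 4880, A_nv = 2×(244 − 3.5×24)×10 = 3200 mm²; tension across gage: (53 − 1×24)×10 = 290 mm². R_n = min(0.6×450×3200, 0.6×350×4880) + 1.0×450×290 = min(864, 1024.8) + 130.5 = 994.5 kN. φR_n = 0.75 × 994.5 = 745.9 kN.
Tension rupture (net): A_n = (140 − 2×24)×10 = 920 mm² (U = 1.0, A_e = A_n). φR_n = 0.75 × 450 × 920 = 310.5 kN.
Governing: min(884.0, 1109.7, 745.9, 310.5) = 310.5 kN → net-section rupture.

310.5 kN (net-section rupture governs)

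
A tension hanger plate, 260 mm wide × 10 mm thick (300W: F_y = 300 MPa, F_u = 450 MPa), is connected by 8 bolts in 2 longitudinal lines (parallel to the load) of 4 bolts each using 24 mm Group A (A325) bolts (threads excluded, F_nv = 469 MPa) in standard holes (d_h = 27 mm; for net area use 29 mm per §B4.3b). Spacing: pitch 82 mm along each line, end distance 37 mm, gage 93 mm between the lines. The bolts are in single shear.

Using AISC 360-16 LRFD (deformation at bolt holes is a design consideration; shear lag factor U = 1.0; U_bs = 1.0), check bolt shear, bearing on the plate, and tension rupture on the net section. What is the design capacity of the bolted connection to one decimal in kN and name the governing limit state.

681.8 kN (net-section rupture governs)

Bolt shear: A_b = π(24)²/4 = 452.39 mm². φR_n = 0.75 × 469 × 452.39 × 8 × 1 = 1273.0 kN.
Bearing (10 mm plate, F_u = 450 MPa): end bolts L_c = 37 − 27/2 = 23.5, R_n = min(1.2×23.5×10×450, 2.4×24×10×450) = 126.9 kN/bolt; interior L_c = 82 − 27 = 55, R_n = 259.2 kN/bolt. φR_n = 0.75 × (2×126.9 + 6×259.2) = 1356.8 kN.
Tension rupture (net): A_n = (260 − 2×29)×10 = 2020 mm² (U = 1.0, A_e = A_n). φR_n = 0.75 × 450 × 2020 = 681.8 kN.
Governing: min(1273.0, 1356.8, 681.8) = 681.8 kN → net-section rupture.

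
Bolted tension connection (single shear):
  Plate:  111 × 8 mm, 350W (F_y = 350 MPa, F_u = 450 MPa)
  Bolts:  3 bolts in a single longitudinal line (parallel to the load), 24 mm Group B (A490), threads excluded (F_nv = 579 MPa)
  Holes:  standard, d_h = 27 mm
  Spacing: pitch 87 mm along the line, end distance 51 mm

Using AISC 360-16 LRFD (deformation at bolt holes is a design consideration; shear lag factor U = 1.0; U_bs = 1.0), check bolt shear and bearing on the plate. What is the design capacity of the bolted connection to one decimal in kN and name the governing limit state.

432.5 kN (bearing governs)

Bolt shear: A_b = π(24)²/4 = 452.39 mm². φR_n = 0.75 × 579 × 452.39 × 3 × 1 = 589.4 kN.
Bearing (8 mm plate, F_u = 450 MPa): end bolts L_c = 51 − 27/2 = 37.5, R_n = min(1.2×37.5×8×450, 2.4×24×8×450) = 162 kN/bolt; interior L_c = 87 − 27 = 60, R_n = 207.36 kN/bolt. φR_n = 0.75 × (1×162 + 2×207.36) = 432.5 kN.
Governing: min(589.4, 432.5) = 432.5 kN → bearing.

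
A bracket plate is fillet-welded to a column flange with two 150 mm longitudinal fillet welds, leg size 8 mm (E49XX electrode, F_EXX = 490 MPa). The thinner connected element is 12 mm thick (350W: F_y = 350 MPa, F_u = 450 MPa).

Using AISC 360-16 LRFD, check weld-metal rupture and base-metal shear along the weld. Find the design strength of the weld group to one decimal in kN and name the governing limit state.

Weld metal: throat = 0.707×8 = 5.656 mm, L = 2×150 = 300 mm. φR_n = 0.75 × 0.6 × 490 × 5.656 × 300 = 374.1 kN.
Base metal shear (12 mm plate): yield φR_n = 1.0×0.6×350×12×300 = 756.0 kN; rupture φR_n = 0.75×0.6×450×12×300 = 729.0 kN; take 729.0 kN (rupture).
Governing: min(374.1, 729.0) = 374.1 kN → weld metal.

374.1 kN (weld metal governs)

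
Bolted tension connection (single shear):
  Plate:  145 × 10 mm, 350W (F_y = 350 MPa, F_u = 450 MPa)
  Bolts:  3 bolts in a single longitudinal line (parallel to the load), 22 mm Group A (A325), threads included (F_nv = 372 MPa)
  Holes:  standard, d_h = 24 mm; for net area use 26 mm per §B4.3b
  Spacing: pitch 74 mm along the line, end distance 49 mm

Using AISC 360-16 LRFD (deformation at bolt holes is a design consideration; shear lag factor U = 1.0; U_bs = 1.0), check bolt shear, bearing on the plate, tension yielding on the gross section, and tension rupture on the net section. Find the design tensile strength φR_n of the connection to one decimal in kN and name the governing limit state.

318.2 kN (bolt shear governs)

Bolt shear: A_b = π(22)²/4 = 380.13 mm². φR_n = 0.75 × 372 × 380.13 × 3 × 1 = 318.2 kN.
Bearing (10 mm plate, F_u = 450 MPa): end bolts L_c = 49 − 24/2 = 37, R_n = min(1.2×37×10×450, 2.4×22×10×450) = 199.8 kN/bolt; interior L_c = 74 − 24 = 50, R_n = 237.6 kN/bolt. φR_n = 0.75 × (1×199.8 + 2×237.6) = 506.3 kN.
Tension yield (gross): A_g = 145×10 = 1450 mm². φR_n = 0.90 × 350 × 1450 = 456.8 kN.
Tension rupture (net): A_n = (145 − 1×26)×10 = 1190 mm² (U = 1.0, A_e = A_n). φR_n = 0.75 × 450 × 1190 = 401.6 kN.
Governing: min(318.2, 506.3, 456.8, 401.6) = 318.2 kN → bolt shear.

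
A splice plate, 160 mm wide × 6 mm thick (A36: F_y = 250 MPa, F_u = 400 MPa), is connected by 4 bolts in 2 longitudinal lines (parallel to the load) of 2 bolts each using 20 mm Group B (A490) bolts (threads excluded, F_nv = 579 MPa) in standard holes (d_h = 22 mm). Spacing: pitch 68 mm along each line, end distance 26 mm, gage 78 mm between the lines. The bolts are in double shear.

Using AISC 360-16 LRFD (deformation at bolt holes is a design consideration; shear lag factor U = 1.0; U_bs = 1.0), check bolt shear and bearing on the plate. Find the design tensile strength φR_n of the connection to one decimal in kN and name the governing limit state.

237.6 kN (bearing governs)

Bolt shear: A_b = π(20)²/4 = 314.16 mm². φR_n = 0.75 × 579 × 314.16 × 4 × 2 = 1091.4 kN.
Bearing (6 mm plate, F_u = 400 MPa): end bolts L_c = 26 − 22/2 = 15, R_n = min(1.2×15×6×400, 2.4×20×6×400) = 43.2 kN/bolt; interior L_c = 68 − 22 = 46, R_n = 115.2 kN/bolt. φR_n = 0.75 × (2×43.2 + 2×115.2) = 237.6 kN.
Governing: min(1091.4, 237.6) = 237.6 kN → bearing.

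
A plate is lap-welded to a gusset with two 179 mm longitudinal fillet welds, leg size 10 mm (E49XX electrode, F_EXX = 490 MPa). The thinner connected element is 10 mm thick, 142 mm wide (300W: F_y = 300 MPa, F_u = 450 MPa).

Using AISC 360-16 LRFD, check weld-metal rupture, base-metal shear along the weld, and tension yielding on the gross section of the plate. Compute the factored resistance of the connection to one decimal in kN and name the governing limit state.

383.4 kN (gross-section yield governs)

Weld metal: throat = 0.707×10 = 7.07 mm, L = 2×179 = 358 mm. φR_n = 0.75 × 0.6 × 490 × 7.07 × 358 = 558.1 kN.
Base metal shear (10 mm plate): yield φR_n = 1.0×0.6×300×10×358 = 644.4 kN; rupture φR_n = 0.75×0.6×450×10×358 = 725.0 kN; take 644.4 kN (yield).
Tension yield (gross): A_g = 142×10 = 1420 mm². φR_n = 0.90 × 300 × 1420 = 383.4 kN.
Governing: min(558.1, 644.4, 383.4) = 383.4 kN → gross-section yield.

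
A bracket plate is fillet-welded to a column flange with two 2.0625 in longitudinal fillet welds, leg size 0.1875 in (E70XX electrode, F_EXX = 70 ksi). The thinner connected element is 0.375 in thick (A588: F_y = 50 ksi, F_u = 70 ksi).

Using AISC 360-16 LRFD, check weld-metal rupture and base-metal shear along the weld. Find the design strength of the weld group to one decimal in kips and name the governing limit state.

Weld metal: throat = 0.707×0.1875 = 0.13256 in, L = 2×2.0625 = 4.125 in. φR_n = 0.75 × 0.6 × 70 × 0.13256 × 4.125 = 17.2 kips.
Base metal shear (0.375 in plate): yield φR_n = 1.0×0.6×50×0.375×4.125 = 46.4 kips; rupture φR_n = 0.75×0.6×70×0.375×4.125 = 48.7 kips; take 46.4 kips (yield).
Governing: min(17.2, 46.4) = 17.2 kips → weld metal.

17.2 kips (weld metal governs)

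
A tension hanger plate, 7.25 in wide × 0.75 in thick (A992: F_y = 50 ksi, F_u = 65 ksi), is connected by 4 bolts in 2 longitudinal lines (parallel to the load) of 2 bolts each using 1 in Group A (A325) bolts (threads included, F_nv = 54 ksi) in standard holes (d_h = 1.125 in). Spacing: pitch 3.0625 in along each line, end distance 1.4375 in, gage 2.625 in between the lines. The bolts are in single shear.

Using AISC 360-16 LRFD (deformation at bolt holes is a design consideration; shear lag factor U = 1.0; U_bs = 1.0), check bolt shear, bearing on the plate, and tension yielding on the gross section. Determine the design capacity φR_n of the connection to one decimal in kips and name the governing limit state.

127.2 kips (bolt shear governs)

Bolt shear: A_b = π(1)²/4 = 0.7854 in². φR_n = 0.75 × 54 × 0.7854 × 4 × 1 = 127.2 kips.
Bearing (0.75 in plate, F_u = 65 ksi): end bolts L_c = 1.4375 − 1.125/2 = 0.875, R_n = min(1.2×0.875×0.75×65, 2.4×1×0.75×65) = 51.188 kips/bolt; interior L_c = 3.0625 − 1.125 = 1.9375, R_n = 113.34 kips/bolt. φR_n = 0.75 × (2×51.188 + 2×113.34) = 246.8 kips.
Tension yield (gross): A_g = 7.25×0.75 = 5.4375 in². φR_n = 0.90 × 50 × 5.4375 = 244.7 kips.
Governing: min(127.2, 246.8, 244.7) = 127.2 kips → bolt shear.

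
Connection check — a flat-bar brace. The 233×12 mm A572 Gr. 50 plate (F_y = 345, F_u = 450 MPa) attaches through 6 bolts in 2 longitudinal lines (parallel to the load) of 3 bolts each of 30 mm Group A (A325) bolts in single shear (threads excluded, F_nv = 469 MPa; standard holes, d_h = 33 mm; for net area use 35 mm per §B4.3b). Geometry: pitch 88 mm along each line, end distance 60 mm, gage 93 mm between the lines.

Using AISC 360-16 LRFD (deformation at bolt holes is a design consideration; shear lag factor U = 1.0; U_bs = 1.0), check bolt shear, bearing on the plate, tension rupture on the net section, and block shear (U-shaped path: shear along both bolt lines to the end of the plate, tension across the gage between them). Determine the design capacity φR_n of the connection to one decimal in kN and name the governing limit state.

Bolt shear: A_b = π(30)²/4 = 706.86 mm². φR_n = 0.75 × 469 × 706.86 × 6 × 1 = 1491.8 kN.
Bearing (12 mm plate, F_u = 450 MPa): end bolts L_c = 60 − 33/2 = 43.5, R_n = min(1.2×43.5×12×450, 2.4×30×12×450) = 281.88 kN/bolt; interior L_c = 88 − 33 = 55, R_n = 356.4 kN/bolt. φR_n = 0.75 × (2×281.88 + 4×356.4) = 1492.0 kN.
Tension rupture (net): A_n = (233 − 2×35)×12 = 1956 mm² (U = 1.0, A_e = A_n). φR_n = 0.75 × 450 × 1956 = 660.2 kN.
Block shear: shear path 2×[60+2×88] = 2×236 mm, A_gv = 5664, A_nv = 2×(236 − 2.5×35)×12 = 3564 mm²; tension across gage: (93 − 1×35)×12 = 696 mm². R_n = min(0.6×450×3564, 0.6×345×5664) + 1.0×450×696 = min(962.28, 1172.4) + 313.2 = 1275.5 kN. φR_n = 0.75 × 1275.5 = 956.6 kN.
Governing: min(1491.8, 1492.0, 660.2, 956.6) = 660.2 kN → net-section rupture.

660.2 kN (net-section rupture governs)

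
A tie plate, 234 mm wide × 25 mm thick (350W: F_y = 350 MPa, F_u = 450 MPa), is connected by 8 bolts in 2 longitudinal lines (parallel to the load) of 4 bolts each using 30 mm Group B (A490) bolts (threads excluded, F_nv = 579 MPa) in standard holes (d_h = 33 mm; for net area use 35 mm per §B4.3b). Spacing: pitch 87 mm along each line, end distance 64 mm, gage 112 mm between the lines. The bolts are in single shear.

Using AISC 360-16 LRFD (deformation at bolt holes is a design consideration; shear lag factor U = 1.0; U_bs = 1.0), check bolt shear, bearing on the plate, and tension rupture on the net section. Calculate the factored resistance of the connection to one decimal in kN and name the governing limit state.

1383.8 kN (net-section rupture governs)

Bolt shear: A_b = π(30)²/4 = 706.86 mm². φR_n = 0.75 × 579 × 706.86 × 8 × 1 = 2455.6 kN.
Bearing (25 mm plate, F_u = 450 MPa): end bolts L_c = 64 − 33/2 = 47.5, R_n = min(1.2×47.5×25×450, 2.4×30×25×450) = 641.25 kN/bolt; interior L_c = 87 − 33 = 54, R_n = 729 kN/bolt. φR_n = 0.75 × (2×641.25 + 6×729) = 4242.4 kN.
Tension rupture (net): A_n = (234 − 2×35)×25 = 4100 mm² (U = 1.0, A_e = A_n). φR_n = 0.75 × 450 × 4100 = 1383.8 kN.
Governing: min(2455.6, 4242.4, 1383.8) = 1383.8 kN → net-section rupture.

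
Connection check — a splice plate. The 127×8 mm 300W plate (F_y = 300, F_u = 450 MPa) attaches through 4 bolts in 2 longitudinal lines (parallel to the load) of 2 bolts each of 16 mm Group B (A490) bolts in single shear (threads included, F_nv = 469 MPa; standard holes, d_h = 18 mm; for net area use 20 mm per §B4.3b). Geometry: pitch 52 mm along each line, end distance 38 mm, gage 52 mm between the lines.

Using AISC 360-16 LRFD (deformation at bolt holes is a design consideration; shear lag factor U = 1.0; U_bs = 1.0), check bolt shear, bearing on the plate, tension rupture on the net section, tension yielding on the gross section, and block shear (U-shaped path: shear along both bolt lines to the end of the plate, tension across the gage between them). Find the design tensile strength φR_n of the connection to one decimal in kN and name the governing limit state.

Bolt shear: A_b = π(16)²/4 = 201.06 mm². φR_n = 0.75 × 469 × 201.06 × 4 × 1 = 282.9 kN.
Bearing (8 mm plate, F_u = 450 MPa): end bolts L_c = 38 − 18/2 = 29, R_n = min(1.2×29×8×450, 2.4×16×8×450) = 125.28 kN/bolt; interior L_c = 52 − 18 = 34, R_n = 138.24 kN/bolt. φR_n = 0.75 × (2×125.28 + 2×138.24) = 395.3 kN.
Tension rupture (net): A_n = (127 − 2×20)×8 = 696 mm² (U = 1.0, A_e = A_n). φR_n = 0.75 × 450 × 696 = 234.9 kN.
Tension yield (gross): A_g = 127×8 = 1016 mm². φR_n = 0.90 × 300 × 1016 = 274.3 kN.
Block shear: shear path 2×[38+1×52] = 2×90 mm, A_gv = 1440, A_nv = 2×(90 − 1.5×20)×8 = 960 mm²; tension across gage: (52 − 1×20)×8 = 256 mm². R_n = min(0.6×450×960, 0.6×300×1440) + 1.0×450×256 = min(259.2, 259.2) + 115.2 = 374.4 kN. φR_n = 0.75 × 374.4 = 280.8 kN.
Governing: min(282.9, 395.3, 234.9, 274.3, 280.8) = 234.9 kN → net-section rupture.

234.9 kN (net-section rupture governs)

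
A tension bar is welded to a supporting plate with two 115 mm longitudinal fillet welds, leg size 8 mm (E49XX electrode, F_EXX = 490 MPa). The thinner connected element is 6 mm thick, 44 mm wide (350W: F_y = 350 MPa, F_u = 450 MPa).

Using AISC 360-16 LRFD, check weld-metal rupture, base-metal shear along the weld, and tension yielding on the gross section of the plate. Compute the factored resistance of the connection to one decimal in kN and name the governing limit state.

83.2 kN (gross-section yield governs)

Weld metal: throat = 0.707×8 = 5.656 mm, L = 2×115 = 230 mm. φR_n = 0.75 × 0.6 × 490 × 5.656 × 230 = 286.8 kN.
Base metal shear (6 mm plate): yield φR_n = 1.0×0.6×350×6×230 = 289.8 kN; rupture φR_n = 0.75×0.6×450×6×230 = 279.5 kN; take 279.5 kN (rupture).
Tension yield (gross): A_g = 44×6 = 264 mm². φR_n = 0.90 × 350 × 264 = 83.2 kN.
Governing: min(286.8, 279.5, 83.2) = 83.2 kN → gross-section yield.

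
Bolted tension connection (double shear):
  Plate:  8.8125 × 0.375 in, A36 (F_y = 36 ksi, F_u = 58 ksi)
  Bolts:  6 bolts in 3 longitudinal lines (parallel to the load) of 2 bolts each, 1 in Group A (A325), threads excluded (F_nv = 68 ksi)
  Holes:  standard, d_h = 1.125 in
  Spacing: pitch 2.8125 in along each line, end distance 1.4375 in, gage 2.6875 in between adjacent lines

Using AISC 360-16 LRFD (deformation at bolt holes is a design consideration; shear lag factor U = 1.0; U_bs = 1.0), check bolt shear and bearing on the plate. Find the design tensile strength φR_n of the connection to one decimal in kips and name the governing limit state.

150.5 kips (bearing governs)

Bolt shear: A_b = π(1)²/4 = 0.7854 in². φR_n = 0.75 × 68 × 0.7854 × 6 × 2 = 480.7 kips.
Bearing (0.375 in plate, F_u = 58 ksi): end bolts L_c = 1.4375 − 1.125/2 = 0.875, R_n = min(1.2×0.875×0.375×58, 2.4×1×0.375×58) = 22.838 kips/bolt; interior L_c = 2.8125 − 1.125 = 1.6875, R_n = 44.044 kips/bolt. φR_n = 0.75 × (3×22.838 + 3×44.044) = 150.5 kips.
Governing: min(480.7, 150.5) = 150.5 kips → bearing.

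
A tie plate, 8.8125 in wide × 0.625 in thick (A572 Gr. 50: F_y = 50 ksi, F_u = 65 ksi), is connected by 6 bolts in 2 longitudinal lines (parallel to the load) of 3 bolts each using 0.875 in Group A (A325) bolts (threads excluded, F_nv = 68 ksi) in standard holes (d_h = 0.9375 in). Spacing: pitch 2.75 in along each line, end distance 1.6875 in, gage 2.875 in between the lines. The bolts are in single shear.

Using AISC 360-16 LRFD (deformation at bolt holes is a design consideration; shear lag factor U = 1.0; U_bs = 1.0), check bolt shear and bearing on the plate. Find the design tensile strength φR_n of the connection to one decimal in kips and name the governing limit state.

184.0 kips (bolt shear governs)

Bolt shear: A_b = π(0.875)²/4 = 0.60132 in². φR_n = 0.75 × 68 × 0.60132 × 6 × 1 = 184.0 kips.
Bearing (0.625 in plate, F_u = 65 ksi): end bolts L_c = 1.6875 − 0.9375/2 = 1.21875, R_n = min(1.2×1.21875×0.625×65, 2.4×0.875×0.625×65) = 59.414 kips/bolt; interior L_c = 2.75 − 0.9375 = 1.8125, R_n = 85.313 kips/bolt. φR_n = 0.75 × (2×59.414 + 4×85.313) = 345.1 kips.
Governing: min(184.0, 345.1) = 184.0 kips → bolt shear.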